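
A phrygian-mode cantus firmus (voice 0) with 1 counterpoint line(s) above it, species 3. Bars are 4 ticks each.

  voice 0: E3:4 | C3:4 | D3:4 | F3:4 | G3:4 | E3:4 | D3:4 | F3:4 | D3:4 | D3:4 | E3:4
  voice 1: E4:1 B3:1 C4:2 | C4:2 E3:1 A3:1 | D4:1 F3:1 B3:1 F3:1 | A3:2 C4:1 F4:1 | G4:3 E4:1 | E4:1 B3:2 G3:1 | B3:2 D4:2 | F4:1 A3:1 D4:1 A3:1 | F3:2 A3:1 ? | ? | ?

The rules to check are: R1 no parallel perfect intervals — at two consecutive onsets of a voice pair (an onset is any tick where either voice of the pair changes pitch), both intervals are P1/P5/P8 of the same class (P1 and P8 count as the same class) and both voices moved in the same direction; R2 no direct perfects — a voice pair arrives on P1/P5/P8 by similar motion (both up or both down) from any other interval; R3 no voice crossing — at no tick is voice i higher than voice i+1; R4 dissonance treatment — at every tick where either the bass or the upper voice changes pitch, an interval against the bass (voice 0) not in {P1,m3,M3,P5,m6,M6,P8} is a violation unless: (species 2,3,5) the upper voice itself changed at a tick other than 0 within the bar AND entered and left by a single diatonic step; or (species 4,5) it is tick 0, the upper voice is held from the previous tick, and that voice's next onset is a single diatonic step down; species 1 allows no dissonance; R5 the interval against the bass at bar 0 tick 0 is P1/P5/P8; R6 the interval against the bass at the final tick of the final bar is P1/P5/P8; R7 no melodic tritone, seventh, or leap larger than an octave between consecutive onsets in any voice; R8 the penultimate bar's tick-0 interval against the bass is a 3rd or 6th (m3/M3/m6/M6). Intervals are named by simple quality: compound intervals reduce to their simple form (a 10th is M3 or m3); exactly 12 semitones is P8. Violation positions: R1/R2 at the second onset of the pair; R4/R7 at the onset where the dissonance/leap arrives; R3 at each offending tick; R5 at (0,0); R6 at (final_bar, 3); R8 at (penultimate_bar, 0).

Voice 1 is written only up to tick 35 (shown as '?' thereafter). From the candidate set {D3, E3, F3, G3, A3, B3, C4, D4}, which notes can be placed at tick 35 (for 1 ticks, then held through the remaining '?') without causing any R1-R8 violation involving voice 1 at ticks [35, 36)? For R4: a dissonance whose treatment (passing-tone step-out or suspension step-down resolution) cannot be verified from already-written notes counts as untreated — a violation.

D3: legal
E3: violates R4
F3: legal
G3: violates R4
A3: legal
B3: legal
C4: violates R4
D4: legal

{A3, B3, D3, D4, F3}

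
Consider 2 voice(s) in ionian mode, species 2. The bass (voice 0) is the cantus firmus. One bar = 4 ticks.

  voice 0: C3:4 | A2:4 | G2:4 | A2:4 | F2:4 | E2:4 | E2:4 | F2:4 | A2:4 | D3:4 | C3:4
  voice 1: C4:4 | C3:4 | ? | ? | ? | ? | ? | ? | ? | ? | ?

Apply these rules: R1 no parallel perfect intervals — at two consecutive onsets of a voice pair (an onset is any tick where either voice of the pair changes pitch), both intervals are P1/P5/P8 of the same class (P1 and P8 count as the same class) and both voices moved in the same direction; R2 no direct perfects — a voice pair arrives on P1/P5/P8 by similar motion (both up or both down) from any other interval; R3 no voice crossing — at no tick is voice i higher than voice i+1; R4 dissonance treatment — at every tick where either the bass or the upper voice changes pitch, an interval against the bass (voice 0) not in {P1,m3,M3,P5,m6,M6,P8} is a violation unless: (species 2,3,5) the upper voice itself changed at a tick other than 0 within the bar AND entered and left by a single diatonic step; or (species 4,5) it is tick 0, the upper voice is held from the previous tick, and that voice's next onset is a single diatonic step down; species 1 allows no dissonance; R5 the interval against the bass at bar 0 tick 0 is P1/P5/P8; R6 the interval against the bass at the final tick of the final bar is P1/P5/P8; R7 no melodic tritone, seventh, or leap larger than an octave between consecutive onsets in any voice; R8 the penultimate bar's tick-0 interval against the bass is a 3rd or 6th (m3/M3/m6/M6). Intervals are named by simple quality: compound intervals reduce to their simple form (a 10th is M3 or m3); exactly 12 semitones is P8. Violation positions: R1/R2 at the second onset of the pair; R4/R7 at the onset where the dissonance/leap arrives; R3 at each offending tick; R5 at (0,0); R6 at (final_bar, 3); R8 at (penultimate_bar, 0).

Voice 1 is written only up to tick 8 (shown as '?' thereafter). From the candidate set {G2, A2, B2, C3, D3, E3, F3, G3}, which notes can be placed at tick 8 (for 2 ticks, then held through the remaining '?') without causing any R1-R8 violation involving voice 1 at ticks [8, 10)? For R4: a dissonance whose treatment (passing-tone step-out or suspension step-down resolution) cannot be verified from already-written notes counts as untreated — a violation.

{B2, D3, E3, G3}

G2: violates R2
A2: violates R4
B2: legal
C3: violates R4
D3: legal
E3: legal
F3: violates R4
G3: legal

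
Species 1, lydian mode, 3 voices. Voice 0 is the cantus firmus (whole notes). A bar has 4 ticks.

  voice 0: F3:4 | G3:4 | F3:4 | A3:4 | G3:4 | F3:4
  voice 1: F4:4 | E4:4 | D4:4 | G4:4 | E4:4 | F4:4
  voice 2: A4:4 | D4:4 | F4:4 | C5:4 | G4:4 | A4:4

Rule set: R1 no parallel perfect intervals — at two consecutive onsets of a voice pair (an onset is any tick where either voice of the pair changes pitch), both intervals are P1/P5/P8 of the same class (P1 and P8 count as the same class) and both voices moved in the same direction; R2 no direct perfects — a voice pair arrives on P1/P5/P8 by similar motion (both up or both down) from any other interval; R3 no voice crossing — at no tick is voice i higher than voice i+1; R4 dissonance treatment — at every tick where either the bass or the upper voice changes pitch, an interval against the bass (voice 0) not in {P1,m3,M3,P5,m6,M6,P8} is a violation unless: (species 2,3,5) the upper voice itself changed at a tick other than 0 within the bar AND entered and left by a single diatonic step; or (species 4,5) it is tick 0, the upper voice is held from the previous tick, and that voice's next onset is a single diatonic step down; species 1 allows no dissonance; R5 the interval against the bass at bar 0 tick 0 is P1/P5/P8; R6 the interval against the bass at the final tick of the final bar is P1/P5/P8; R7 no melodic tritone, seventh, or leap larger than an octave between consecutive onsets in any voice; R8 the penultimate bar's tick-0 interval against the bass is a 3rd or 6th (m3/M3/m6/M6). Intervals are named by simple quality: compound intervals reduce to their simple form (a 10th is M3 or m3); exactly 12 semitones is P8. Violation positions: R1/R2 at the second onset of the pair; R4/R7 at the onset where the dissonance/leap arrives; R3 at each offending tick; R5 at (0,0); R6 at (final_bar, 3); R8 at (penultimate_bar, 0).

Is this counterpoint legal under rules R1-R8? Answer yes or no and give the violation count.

bar 0: v0=F3 v1=F4 v2=A4 (M3)
bar 1: v0=G3 v1=E4 v2=D4 (P5)
bar 2: v0=F3 v1=D4 v2=F4 (P8)
bar 3: v0=A3 v1=G4 v2=C5 (m3)
bar 4: v0=G3 v1=E4 v2=G4 (P8)
bar 5: v0=F3 v1=F4 v2=A4 (M3)
  R5 @ bar0.0: opens on M3
  R3 @ bar1.0: E4 above D4
  R3 @ bar1.1: E4 above D4
  R3 @ bar1.2: E4 above D4
  R3 @ bar1.3: E4 above D4
  R4 @ bar3.0: A3/G4 m7 untreated
  R2 @ bar4.0: A3/C5 m3 -> G3/G4 P8 similar
  R8 @ bar4.0: penult P8 not 3rd/6th
  R6 @ bar5.3: closes on M3

No (9 violations)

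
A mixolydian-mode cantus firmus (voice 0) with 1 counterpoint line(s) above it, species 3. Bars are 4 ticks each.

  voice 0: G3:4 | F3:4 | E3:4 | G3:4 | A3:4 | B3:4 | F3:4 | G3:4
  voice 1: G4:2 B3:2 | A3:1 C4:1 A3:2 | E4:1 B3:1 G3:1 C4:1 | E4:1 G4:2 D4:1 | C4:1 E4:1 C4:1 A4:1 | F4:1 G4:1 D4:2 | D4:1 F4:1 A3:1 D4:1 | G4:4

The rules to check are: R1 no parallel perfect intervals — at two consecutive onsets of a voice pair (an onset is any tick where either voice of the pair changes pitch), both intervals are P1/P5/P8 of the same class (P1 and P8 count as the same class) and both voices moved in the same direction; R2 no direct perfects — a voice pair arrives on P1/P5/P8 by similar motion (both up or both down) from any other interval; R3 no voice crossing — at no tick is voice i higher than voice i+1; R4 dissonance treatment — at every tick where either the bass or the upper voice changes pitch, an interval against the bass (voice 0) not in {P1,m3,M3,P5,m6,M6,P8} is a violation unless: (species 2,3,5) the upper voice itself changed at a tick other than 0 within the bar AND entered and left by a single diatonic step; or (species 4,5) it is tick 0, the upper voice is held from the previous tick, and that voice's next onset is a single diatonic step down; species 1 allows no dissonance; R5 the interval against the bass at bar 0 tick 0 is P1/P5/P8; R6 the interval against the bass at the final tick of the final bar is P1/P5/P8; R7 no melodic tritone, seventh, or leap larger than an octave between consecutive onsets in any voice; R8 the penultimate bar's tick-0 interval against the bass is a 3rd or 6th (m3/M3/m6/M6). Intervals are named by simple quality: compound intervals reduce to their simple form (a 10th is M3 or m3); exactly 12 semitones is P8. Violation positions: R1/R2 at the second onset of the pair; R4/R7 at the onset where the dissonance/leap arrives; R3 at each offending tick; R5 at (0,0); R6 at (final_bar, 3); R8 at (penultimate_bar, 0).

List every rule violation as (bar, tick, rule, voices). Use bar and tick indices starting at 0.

bar 0: v0=G3 v1=G4 downbeat P8
bar 1: v0=F3 v1=A3 downbeat M3
bar 2: v0=E3 v1=E4 downbeat P8
bar 3: v0=G3 v1=E4 downbeat M6
bar 4: v0=A3 v1=C4 downbeat m3
bar 5: v0=B3 v1=F4 downbeat TT
bar 6: v0=F3 v1=D4 downbeat M6
bar 7: v0=G3 v1=G4 downbeat P8
  -> R4 @ bar 5 tick 0 v(0, 1): B3/F4 TT untreated
  -> R7 @ bar 6 tick 0 v(0,): B3->F3 leap 6st
  -> R2 @ bar 7 tick 0 v(0, 1): F3/D4 M6 -> G3/G4 P8 similar

(5, 0, R4, (0, 1))
(6, 0, R7, (0,))
(7, 0, R2, (0, 1))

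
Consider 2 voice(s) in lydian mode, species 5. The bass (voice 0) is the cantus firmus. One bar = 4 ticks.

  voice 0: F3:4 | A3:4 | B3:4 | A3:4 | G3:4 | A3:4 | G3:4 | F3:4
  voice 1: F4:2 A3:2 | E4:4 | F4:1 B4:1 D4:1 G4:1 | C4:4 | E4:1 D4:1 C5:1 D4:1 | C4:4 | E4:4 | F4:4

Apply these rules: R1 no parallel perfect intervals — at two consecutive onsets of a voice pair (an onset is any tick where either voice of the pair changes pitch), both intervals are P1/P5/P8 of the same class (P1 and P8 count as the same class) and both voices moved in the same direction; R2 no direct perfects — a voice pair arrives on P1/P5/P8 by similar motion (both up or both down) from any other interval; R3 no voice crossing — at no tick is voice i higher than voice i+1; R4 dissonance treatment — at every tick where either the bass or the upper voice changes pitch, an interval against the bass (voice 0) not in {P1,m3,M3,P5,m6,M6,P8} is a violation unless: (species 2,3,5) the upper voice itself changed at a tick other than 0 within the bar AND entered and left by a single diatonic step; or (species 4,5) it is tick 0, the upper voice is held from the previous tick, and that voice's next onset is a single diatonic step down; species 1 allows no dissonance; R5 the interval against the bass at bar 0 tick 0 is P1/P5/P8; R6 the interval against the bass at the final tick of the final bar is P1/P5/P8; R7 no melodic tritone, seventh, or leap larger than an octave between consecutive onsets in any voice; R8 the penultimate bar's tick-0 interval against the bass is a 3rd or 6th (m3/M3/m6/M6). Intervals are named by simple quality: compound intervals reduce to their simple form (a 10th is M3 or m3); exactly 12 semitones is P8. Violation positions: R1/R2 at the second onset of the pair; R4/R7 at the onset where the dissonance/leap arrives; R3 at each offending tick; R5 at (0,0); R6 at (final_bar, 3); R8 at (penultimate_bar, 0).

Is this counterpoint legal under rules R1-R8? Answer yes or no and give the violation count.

bar 0: v0=F3 v1=F4 (P8)
bar 1: v0=A3 v1=E4 (P5)
bar 2: v0=B3 v1=F4 (TT)
bar 3: v0=A3 v1=C4 (m3)
bar 4: v0=G3 v1=E4 (M6)
bar 5: v0=A3 v1=C4 (m3)
bar 6: v0=G3 v1=E4 (M6)
bar 7: v0=F3 v1=F4 (P8)
  R2 @ bar1.0: F3/A3 M3 -> A3/E4 P5 similar
  R4 @ bar2.0: B3/F4 TT untreated
  R7 @ bar2.1: F4->B4 leap 6st
  R4 @ bar4.2: G3/C5 P4 untreated
  R7 @ bar4.2: D4->C5 leap 10st
  R7 @ bar4.3: C5->D4 leap 10st

No (6 violations)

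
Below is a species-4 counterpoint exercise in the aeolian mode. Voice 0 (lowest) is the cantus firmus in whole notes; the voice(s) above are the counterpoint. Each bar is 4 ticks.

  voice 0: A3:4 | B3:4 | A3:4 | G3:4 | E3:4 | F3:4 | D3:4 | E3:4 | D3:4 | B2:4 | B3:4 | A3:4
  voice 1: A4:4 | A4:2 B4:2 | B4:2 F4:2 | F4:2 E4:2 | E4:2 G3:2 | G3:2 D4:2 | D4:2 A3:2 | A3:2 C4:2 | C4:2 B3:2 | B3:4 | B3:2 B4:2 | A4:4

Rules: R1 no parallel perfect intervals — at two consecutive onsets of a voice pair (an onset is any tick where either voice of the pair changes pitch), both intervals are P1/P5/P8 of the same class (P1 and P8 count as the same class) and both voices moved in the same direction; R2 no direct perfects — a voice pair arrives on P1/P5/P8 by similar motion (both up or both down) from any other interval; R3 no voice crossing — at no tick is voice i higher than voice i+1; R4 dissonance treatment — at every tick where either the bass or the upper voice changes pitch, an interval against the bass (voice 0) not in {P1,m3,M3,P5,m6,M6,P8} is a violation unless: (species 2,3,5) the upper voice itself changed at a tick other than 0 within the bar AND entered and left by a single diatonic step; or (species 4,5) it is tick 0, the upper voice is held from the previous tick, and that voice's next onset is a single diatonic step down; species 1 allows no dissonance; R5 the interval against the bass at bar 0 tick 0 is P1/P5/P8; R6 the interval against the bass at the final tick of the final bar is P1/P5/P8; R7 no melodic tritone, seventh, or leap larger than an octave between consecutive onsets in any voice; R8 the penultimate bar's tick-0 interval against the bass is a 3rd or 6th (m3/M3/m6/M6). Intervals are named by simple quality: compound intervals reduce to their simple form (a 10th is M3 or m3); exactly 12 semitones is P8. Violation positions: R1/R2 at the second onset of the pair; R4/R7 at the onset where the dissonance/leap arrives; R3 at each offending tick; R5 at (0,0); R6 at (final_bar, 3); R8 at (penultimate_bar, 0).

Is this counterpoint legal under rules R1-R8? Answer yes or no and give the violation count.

bar 0: v0=A3 v1=A4 (P8)
bar 1: v0=B3 v1=A4 (m7)
bar 2: v0=A3 v1=B4 (M2)
bar 3: v0=G3 v1=F4 (m7)
bar 4: v0=E3 v1=E4 (P8)
bar 5: v0=F3 v1=G3 (M2)
bar 6: v0=D3 v1=D4 (P8)
bar 7: v0=E3 v1=A3 (P4)
bar 8: v0=D3 v1=C4 (m7)
bar 9: v0=B2 v1=B3 (P8)
bar 10: v0=B3 v1=B3 (P1)
bar 11: v0=A3 v1=A4 (P8)
  R4 @ bar1.0: B3/A4 m7 untreated
  R4 @ bar2.0: A3/B4 M2 untreated
  R7 @ bar2.2: B4->F4 leap 6st
  R4 @ bar5.0: F3/G3 M2 untreated
  R4 @ bar7.0: E3/A3 P4 untreated
  R8 @ bar10.0: penult P1 not 3rd/6th
  R1 @ bar11.0: B3/B4 P8 -> A3/A4 P8 similar

No (7 violations)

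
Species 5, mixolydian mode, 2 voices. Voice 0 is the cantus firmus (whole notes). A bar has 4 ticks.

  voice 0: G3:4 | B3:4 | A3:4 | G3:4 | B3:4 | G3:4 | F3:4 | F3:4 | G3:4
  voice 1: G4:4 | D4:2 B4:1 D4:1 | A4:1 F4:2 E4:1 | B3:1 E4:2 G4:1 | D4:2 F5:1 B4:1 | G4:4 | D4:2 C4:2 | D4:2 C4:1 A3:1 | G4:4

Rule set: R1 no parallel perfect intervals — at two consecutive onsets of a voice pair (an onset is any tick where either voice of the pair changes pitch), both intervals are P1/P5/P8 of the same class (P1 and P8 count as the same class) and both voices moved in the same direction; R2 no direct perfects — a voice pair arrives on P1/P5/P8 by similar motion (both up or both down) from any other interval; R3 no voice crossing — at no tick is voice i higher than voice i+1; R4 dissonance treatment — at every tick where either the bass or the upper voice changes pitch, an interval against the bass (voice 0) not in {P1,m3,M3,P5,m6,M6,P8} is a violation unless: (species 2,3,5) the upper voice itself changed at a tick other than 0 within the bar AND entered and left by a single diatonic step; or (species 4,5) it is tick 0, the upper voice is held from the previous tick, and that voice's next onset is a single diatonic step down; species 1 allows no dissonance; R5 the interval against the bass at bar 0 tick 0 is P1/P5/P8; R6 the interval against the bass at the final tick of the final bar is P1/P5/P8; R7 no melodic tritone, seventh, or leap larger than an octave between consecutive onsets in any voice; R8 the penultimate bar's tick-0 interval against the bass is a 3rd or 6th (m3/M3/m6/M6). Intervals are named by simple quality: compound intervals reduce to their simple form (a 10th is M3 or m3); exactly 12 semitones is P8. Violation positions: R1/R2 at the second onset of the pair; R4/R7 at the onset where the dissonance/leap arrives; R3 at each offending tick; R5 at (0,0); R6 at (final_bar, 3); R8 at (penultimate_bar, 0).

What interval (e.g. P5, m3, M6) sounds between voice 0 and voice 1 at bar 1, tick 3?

m3

voice 0=B3 voice 1=D4 -> m3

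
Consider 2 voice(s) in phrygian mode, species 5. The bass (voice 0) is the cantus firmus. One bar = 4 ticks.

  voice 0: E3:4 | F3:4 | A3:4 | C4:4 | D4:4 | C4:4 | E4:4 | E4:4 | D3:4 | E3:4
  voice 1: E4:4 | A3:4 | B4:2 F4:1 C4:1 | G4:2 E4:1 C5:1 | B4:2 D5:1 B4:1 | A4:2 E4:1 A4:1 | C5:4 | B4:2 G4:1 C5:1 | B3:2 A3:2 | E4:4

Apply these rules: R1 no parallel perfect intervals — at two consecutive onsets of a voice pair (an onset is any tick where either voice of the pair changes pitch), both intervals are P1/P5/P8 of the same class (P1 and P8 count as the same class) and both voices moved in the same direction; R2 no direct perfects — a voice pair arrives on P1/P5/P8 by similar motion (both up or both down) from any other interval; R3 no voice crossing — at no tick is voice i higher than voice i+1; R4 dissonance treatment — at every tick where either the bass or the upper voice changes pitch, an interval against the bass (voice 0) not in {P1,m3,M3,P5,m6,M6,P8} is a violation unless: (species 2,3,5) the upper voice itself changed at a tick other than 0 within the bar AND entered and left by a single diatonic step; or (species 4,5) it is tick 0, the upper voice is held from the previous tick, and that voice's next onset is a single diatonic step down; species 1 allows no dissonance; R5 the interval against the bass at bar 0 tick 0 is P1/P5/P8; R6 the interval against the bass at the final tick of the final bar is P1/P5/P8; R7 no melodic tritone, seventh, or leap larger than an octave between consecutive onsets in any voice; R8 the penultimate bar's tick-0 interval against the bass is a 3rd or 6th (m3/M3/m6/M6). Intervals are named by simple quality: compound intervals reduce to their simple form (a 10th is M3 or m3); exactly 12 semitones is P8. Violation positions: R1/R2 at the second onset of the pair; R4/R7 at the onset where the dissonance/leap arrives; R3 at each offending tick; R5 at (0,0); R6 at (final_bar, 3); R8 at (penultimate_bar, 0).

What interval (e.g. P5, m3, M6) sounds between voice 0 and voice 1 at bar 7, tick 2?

voice 0=E4 voice 1=G4 -> m3

m3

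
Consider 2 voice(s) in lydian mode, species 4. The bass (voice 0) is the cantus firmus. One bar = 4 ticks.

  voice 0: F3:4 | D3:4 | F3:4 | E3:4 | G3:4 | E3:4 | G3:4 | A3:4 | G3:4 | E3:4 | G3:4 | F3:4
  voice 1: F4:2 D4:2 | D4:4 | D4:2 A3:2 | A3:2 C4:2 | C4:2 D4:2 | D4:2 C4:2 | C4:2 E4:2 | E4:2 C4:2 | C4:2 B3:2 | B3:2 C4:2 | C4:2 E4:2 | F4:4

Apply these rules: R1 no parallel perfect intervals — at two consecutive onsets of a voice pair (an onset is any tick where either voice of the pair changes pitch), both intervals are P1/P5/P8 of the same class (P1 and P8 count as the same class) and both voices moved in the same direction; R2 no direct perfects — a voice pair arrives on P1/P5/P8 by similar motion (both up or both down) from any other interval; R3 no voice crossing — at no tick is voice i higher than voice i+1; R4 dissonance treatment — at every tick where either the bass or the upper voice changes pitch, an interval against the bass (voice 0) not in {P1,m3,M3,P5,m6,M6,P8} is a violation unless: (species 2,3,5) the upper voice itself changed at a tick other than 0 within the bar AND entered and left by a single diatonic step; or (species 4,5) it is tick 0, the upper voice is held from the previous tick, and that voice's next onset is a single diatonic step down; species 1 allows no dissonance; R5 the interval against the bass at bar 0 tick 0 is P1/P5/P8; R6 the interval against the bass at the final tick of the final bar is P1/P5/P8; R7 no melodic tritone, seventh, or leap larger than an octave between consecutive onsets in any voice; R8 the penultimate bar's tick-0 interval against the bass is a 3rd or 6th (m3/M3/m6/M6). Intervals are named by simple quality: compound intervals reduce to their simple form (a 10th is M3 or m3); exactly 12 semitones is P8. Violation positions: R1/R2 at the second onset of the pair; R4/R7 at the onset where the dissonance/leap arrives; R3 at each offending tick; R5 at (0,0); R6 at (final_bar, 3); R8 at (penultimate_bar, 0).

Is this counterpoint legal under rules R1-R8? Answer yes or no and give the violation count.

No (5 violations)

bar 0: v0=F3 v1=F4 (P8)
bar 1: v0=D3 v1=D4 (P8)
bar 2: v0=F3 v1=D4 (M6)
bar 3: v0=E3 v1=A3 (P4)
bar 4: v0=G3 v1=C4 (P4)
bar 5: v0=E3 v1=D4 (m7)
bar 6: v0=G3 v1=C4 (P4)
bar 7: v0=A3 v1=E4 (P5)
bar 8: v0=G3 v1=C4 (P4)
bar 9: v0=E3 v1=B3 (P5)
bar 10: v0=G3 v1=C4 (P4)
bar 11: v0=F3 v1=F4 (P8)
  R4 @ bar3.0: E3/A3 P4 untreated
  R4 @ bar4.0: G3/C4 P4 untreated
  R4 @ bar6.0: G3/C4 P4 untreated
  R4 @ bar10.0: G3/C4 P4 untreated
  R8 @ bar10.0: penult P4 not 3rd/6th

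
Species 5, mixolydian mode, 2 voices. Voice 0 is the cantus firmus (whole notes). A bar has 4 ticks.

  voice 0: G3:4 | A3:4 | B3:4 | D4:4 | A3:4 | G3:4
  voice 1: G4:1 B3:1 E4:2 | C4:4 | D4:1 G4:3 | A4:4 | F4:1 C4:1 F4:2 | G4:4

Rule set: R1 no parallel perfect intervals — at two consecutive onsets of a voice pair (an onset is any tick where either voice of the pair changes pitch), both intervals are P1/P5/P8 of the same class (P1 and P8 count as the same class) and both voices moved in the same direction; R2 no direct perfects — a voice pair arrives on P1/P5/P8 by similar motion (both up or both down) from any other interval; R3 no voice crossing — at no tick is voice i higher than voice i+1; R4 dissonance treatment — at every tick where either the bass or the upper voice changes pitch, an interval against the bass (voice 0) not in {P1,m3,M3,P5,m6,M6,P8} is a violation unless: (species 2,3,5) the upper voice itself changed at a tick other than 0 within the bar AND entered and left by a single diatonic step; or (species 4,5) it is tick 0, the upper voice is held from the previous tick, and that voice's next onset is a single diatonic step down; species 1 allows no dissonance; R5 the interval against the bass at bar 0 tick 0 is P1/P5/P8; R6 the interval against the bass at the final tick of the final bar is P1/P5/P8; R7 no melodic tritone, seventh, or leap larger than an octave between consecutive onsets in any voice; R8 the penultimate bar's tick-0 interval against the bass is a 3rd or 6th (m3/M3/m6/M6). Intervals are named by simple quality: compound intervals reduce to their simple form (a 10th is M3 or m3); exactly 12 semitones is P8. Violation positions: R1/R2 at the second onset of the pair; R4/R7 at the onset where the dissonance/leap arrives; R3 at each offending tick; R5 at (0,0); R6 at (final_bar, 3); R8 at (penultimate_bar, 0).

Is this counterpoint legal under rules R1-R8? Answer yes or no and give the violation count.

bar 0: v0=G3 v1=G4 (P8)
bar 1: v0=A3 v1=C4 (m3)
bar 2: v0=B3 v1=D4 (m3)
bar 3: v0=D4 v1=A4 (P5)
bar 4: v0=A3 v1=F4 (m6)
bar 5: v0=G3 v1=G4 (P8)
  R2 @ bar3.0: B3/G4 m6 -> D4/A4 P5 similar

No (1 violations)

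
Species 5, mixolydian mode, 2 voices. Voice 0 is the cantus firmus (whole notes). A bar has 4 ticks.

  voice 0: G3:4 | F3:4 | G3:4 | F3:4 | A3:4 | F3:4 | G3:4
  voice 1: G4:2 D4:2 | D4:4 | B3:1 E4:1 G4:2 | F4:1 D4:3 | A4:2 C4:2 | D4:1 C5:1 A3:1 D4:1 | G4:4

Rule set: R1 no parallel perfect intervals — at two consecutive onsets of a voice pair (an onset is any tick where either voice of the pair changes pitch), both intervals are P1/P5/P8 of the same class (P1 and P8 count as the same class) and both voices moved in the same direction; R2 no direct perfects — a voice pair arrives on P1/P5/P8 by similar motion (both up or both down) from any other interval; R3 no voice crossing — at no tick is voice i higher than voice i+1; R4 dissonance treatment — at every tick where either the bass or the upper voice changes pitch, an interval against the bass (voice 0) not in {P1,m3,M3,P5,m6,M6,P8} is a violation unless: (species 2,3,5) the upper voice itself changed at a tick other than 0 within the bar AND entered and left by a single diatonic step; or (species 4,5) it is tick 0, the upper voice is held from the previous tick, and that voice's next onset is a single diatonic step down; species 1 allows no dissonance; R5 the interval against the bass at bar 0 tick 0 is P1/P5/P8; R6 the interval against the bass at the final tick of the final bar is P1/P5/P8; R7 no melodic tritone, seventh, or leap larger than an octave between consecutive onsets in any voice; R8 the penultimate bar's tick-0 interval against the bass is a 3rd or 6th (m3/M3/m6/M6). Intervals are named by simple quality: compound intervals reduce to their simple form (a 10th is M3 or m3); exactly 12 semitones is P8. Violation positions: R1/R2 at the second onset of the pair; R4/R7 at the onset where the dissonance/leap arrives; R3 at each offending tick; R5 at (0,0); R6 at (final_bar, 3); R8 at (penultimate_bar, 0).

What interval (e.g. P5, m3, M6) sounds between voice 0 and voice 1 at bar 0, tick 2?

voice 0=G3 voice 1=D4 -> P5

P5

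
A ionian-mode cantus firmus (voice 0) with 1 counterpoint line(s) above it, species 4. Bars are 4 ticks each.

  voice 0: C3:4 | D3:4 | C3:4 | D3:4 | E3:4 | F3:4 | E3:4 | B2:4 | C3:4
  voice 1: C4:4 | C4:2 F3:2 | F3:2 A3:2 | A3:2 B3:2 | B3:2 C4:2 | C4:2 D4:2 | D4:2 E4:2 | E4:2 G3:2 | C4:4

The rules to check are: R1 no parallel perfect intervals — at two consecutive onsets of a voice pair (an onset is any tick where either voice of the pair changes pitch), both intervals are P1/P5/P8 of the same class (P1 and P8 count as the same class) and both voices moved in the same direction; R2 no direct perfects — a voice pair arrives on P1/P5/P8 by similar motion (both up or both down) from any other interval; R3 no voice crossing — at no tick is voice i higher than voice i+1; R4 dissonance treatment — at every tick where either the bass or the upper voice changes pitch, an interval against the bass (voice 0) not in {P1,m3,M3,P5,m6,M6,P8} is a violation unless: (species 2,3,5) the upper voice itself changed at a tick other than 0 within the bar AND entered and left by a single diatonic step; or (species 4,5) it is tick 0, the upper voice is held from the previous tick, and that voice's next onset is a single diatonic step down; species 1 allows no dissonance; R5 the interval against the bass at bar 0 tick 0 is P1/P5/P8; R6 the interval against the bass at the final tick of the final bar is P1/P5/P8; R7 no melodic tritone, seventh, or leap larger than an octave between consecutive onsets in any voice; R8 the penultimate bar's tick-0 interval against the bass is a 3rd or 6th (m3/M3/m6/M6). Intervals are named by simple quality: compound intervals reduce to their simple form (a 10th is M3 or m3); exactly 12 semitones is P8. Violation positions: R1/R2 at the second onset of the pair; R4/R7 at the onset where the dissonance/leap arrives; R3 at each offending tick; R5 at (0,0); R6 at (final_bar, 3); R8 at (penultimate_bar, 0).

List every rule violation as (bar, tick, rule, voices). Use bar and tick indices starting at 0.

(1, 0, R4, (0, 1))
(2, 0, R4, (0, 1))
(6, 0, R4, (0, 1))
(7, 0, R4, (0, 1))
(7, 0, R8, (0, 1))
(8, 0, R2, (0, 1))

bar 0: v0=C3 v1=C4 downbeat P8
bar 1: v0=D3 v1=C4 downbeat m7
bar 2: v0=C3 v1=F3 downbeat P4
bar 3: v0=D3 v1=A3 downbeat P5
bar 4: v0=E3 v1=B3 downbeat P5
bar 5: v0=F3 v1=C4 downbeat P5
bar 6: v0=E3 v1=D4 downbeat m7
bar 7: v0=B2 v1=E4 downbeat P4
bar 8: v0=C3 v1=C4 downbeat P8
  -> R4 @ bar 1 tick 0 v(0, 1): D3/C4 m7 untreated
  -> R4 @ bar 2 tick 0 v(0, 1): C3/F3 P4 untreated
  -> R4 @ bar 6 tick 0 v(0, 1): E3/D4 m7 untreated
  -> R4 @ bar 7 tick 0 v(0, 1): B2/E4 P4 untreated
  -> R8 @ bar 7 tick 0 v(0, 1): penult P4 not 3rd/6th
  -> R2 @ bar 8 tick 0 v(0, 1): B2/G3 m6 -> C3/C4 P8 similar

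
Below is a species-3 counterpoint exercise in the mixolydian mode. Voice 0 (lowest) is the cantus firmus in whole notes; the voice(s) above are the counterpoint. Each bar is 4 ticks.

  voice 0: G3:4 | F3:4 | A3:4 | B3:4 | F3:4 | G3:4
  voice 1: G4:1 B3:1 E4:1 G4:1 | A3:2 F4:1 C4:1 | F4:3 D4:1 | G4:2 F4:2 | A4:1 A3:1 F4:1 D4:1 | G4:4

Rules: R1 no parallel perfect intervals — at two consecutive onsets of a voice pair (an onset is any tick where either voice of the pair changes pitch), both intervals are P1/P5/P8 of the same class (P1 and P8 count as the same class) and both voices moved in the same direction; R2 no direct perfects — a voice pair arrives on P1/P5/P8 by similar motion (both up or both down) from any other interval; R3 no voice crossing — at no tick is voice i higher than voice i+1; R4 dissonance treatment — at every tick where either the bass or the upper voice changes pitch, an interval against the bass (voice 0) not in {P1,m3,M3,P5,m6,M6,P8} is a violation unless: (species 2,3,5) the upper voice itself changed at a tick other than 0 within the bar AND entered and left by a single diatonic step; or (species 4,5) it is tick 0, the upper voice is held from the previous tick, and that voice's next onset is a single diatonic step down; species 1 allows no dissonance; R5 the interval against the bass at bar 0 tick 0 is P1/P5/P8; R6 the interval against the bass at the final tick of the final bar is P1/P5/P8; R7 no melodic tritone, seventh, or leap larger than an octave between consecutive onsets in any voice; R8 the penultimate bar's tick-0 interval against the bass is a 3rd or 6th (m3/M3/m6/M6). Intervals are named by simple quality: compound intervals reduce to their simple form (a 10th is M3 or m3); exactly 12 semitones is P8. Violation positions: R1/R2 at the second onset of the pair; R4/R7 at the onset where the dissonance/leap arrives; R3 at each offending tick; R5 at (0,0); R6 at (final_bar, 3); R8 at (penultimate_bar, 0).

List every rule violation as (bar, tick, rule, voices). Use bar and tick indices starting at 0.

(1, 0, R7, (1,))
(2, 3, R4, (0, 1))
(3, 2, R4, (0, 1))
(4, 0, R7, (0,))
(5, 0, R2, (0, 1))

bar 0: v0=G3 v1=G4 downbeat P8
bar 1: v0=F3 v1=A3 downbeat M3
bar 2: v0=A3 v1=F4 downbeat m6
bar 3: v0=B3 v1=G4 downbeat m6
bar 4: v0=F3 v1=A4 downbeat M3
bar 5: v0=G3 v1=G4 downbeat P8
  -> R7 @ bar 1 tick 0 v(1,): G4->A3 leap 10st
  -> R4 @ bar 2 tick 3 v(0, 1): A3/D4 P4 untreated
  -> R4 @ bar 3 tick 2 v(0, 1): B3/F4 TT untreated
  -> R7 @ bar 4 tick 0 v(0,): B3->F3 leap 6st
  -> R2 @ bar 5 tick 0 v(0, 1): F3/D4 M6 -> G3/G4 P8 similar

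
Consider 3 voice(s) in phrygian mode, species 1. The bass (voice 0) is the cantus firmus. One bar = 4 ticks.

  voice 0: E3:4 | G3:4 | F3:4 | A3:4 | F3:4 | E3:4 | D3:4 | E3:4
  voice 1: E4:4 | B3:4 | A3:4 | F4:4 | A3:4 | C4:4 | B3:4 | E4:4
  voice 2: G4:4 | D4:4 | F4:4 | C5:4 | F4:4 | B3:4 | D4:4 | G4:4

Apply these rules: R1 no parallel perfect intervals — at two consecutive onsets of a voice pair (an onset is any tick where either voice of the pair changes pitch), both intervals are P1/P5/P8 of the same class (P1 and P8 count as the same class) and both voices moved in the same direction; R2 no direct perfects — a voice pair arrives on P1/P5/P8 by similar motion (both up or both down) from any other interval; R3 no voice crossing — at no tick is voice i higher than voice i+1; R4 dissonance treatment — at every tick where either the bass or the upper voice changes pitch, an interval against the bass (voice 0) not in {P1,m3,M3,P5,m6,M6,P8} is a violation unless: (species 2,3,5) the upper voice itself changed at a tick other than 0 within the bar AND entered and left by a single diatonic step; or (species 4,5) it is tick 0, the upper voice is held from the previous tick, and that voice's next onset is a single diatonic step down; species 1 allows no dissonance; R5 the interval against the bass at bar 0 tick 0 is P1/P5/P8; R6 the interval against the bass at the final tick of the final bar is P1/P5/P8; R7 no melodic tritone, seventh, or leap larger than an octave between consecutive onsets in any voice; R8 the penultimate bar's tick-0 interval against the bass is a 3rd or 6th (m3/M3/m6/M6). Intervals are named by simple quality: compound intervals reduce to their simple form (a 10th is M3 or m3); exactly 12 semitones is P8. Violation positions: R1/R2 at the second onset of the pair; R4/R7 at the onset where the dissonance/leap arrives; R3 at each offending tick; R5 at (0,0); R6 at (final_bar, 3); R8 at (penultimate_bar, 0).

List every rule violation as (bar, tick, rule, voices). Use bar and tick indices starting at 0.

(0, 0, R5, (0, 2))
(3, 0, R2, (1, 2))
(4, 0, R2, (0, 2))
(5, 0, R2, (0, 2))
(5, 0, R3, (1, 2))
(5, 0, R7, (2,))
(5, 1, R3, (1, 2))
(5, 2, R3, (1, 2))
(5, 3, R3, (1, 2))
(6, 0, R8, (0, 2))
(7, 0, R2, (0, 1))
(7, 3, R6, (0, 2))

bar 0: v0=E3 v1=E4 v2=G4 downbeat m3
bar 1: v0=G3 v1=B3 v2=D4 downbeat P5
bar 2: v0=F3 v1=A3 v2=F4 downbeat P8
bar 3: v0=A3 v1=F4 v2=C5 downbeat m3
bar 4: v0=F3 v1=A3 v2=F4 downbeat P8
bar 5: v0=E3 v1=C4 v2=B3 downbeat P5
bar 6: v0=D3 v1=B3 v2=D4 downbeat P8
bar 7: v0=E3 v1=E4 v2=G4 downbeat m3
  -> R5 @ bar 0 tick 0 v(0, 2): opens on m3
  -> R2 @ bar 3 tick 0 v(1, 2): A3/F4 m6 -> F4/C5 P5 similar
  -> R2 @ bar 4 tick 0 v(0, 2): A3/C5 m3 -> F3/F4 P8 similar
  -> R2 @ bar 5 tick 0 v(0, 2): F3/F4 P8 -> E3/B3 P5 similar
  -> R3 @ bar 5 tick 0 v(1, 2): C4 above B3
  -> R7 @ bar 5 tick 0 v(2,): F4->B3 leap 6st
  -> R3 @ bar 5 tick 1 v(1, 2): C4 above B3
  -> R3 @ bar 5 tick 2 v(1, 2): C4 above B3
  -> R3 @ bar 5 tick 3 v(1, 2): C4 above B3
  -> R8 @ bar 6 tick 0 v(0, 2): penult P8 not 3rd/6th
  -> R2 @ bar 7 tick 0 v(0, 1): D3/B3 M6 -> E3/E4 P8 similar
  -> R6 @ bar 7 tick 3 v(0, 2): closes on m3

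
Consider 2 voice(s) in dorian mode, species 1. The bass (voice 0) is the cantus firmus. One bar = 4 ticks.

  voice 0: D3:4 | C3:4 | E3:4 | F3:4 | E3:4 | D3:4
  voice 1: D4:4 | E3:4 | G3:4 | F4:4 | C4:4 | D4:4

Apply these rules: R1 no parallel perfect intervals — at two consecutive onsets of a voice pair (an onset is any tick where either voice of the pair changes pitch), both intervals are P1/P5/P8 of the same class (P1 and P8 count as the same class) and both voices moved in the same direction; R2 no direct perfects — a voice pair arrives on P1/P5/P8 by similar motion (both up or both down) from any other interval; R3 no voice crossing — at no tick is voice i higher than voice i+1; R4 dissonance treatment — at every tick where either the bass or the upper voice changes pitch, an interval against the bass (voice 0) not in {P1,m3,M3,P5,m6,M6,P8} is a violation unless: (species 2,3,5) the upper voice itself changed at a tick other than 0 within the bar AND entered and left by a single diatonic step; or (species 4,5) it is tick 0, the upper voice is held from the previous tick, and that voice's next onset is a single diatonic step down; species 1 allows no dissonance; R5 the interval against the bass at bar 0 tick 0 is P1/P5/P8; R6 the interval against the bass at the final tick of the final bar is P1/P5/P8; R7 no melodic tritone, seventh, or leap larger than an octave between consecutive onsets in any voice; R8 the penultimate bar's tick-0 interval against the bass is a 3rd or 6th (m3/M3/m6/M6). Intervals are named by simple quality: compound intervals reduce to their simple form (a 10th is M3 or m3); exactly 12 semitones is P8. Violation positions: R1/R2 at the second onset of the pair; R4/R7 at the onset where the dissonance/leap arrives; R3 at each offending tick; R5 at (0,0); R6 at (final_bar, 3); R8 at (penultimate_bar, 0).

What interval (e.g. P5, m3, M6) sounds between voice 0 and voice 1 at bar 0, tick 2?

P8

voice 0=D3 voice 1=D4 -> P8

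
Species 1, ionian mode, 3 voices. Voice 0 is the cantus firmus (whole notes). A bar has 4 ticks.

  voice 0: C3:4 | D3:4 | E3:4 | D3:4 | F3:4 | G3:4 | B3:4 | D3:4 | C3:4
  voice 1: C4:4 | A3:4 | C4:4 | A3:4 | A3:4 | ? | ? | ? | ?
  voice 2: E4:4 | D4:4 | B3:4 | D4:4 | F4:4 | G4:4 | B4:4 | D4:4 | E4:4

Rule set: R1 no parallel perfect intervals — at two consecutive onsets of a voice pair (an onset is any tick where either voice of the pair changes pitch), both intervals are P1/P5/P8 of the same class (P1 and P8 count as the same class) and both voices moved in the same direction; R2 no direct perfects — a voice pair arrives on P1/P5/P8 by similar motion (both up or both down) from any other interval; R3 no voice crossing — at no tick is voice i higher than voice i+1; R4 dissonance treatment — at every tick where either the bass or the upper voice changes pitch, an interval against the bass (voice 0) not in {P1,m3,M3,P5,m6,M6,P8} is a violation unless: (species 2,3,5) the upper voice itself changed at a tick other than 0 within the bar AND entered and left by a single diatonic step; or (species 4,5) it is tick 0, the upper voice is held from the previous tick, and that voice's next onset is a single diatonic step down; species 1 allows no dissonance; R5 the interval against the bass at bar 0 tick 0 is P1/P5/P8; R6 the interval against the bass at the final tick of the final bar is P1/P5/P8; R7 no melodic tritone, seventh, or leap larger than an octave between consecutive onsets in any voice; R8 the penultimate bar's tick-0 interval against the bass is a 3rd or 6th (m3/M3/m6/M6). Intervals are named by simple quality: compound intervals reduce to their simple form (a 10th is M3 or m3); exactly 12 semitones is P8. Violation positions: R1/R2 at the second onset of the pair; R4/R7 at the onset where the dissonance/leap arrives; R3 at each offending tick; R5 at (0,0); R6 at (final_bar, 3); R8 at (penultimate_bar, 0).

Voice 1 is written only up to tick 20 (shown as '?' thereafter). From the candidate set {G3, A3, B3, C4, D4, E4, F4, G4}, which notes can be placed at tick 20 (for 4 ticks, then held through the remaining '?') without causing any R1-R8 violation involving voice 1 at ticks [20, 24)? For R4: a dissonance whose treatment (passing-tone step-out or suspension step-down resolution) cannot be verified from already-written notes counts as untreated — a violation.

G3: legal
A3: violates R4
B3: legal
C4: violates R2,R4
D4: violates R2
E4: legal
F4: violates R4
G4: violates R2,R7

{B3, E4, G3}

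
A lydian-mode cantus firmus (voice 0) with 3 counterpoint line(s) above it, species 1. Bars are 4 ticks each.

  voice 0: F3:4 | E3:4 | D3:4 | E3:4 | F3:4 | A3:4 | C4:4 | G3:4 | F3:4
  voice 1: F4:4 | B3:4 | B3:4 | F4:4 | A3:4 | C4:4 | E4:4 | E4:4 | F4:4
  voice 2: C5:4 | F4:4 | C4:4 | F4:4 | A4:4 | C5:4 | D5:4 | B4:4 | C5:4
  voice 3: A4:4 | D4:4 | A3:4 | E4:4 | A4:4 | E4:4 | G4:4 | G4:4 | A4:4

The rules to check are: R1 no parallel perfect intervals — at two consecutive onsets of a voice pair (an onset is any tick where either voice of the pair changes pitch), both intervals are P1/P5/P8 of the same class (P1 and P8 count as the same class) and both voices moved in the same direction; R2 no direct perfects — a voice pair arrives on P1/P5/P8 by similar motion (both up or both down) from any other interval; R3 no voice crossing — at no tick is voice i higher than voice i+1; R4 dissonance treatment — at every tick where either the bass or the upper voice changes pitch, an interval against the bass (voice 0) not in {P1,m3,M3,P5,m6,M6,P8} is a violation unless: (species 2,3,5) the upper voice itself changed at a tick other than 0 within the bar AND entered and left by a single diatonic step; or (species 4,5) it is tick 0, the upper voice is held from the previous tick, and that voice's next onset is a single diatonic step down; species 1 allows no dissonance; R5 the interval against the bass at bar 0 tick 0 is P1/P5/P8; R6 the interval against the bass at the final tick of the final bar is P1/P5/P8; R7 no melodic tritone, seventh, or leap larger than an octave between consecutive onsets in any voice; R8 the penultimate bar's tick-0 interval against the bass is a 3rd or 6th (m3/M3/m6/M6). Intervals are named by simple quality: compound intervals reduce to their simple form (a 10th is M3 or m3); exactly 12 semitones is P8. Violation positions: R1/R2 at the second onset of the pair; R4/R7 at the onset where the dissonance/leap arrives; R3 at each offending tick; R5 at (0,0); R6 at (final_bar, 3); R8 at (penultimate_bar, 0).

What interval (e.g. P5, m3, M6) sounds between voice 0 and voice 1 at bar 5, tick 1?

m3

voice 0=A3 voice 1=C4 -> m3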